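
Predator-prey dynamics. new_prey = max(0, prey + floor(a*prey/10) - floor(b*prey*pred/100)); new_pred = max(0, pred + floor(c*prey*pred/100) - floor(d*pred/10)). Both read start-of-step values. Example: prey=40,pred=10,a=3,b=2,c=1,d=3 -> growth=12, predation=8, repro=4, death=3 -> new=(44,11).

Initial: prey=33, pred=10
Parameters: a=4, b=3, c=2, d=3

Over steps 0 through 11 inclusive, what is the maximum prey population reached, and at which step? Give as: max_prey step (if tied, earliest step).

Step 1: prey: 33+13-9=37; pred: 10+6-3=13
Step 2: prey: 37+14-14=37; pred: 13+9-3=19
Step 3: prey: 37+14-21=30; pred: 19+14-5=28
Step 4: prey: 30+12-25=17; pred: 28+16-8=36
Step 5: prey: 17+6-18=5; pred: 36+12-10=38
Step 6: prey: 5+2-5=2; pred: 38+3-11=30
Step 7: prey: 2+0-1=1; pred: 30+1-9=22
Step 8: prey: 1+0-0=1; pred: 22+0-6=16
Step 9: prey: 1+0-0=1; pred: 16+0-4=12
Step 10: prey: 1+0-0=1; pred: 12+0-3=9
Step 11: prey: 1+0-0=1; pred: 9+0-2=7
Max prey = 37 at step 1

Answer: 37 1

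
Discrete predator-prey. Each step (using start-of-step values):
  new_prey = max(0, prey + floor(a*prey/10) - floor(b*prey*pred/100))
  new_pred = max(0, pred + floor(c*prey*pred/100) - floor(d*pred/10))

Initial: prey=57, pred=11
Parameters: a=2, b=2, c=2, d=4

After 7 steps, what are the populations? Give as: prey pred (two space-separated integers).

Answer: 1 14

Derivation:
Step 1: prey: 57+11-12=56; pred: 11+12-4=19
Step 2: prey: 56+11-21=46; pred: 19+21-7=33
Step 3: prey: 46+9-30=25; pred: 33+30-13=50
Step 4: prey: 25+5-25=5; pred: 50+25-20=55
Step 5: prey: 5+1-5=1; pred: 55+5-22=38
Step 6: prey: 1+0-0=1; pred: 38+0-15=23
Step 7: prey: 1+0-0=1; pred: 23+0-9=14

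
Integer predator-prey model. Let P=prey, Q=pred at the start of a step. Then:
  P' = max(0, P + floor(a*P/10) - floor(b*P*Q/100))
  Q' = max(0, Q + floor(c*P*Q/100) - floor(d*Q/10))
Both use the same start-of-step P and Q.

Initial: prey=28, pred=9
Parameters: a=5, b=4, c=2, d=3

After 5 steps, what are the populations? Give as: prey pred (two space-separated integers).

Step 1: prey: 28+14-10=32; pred: 9+5-2=12
Step 2: prey: 32+16-15=33; pred: 12+7-3=16
Step 3: prey: 33+16-21=28; pred: 16+10-4=22
Step 4: prey: 28+14-24=18; pred: 22+12-6=28
Step 5: prey: 18+9-20=7; pred: 28+10-8=30

Answer: 7 30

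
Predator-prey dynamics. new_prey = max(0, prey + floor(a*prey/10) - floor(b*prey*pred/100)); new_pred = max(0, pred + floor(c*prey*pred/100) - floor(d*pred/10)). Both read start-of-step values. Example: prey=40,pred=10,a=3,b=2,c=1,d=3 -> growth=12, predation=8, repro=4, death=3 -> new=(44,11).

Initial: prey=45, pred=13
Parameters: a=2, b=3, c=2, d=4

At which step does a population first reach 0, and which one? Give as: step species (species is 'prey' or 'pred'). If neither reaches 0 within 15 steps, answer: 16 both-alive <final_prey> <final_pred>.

Step 1: prey: 45+9-17=37; pred: 13+11-5=19
Step 2: prey: 37+7-21=23; pred: 19+14-7=26
Step 3: prey: 23+4-17=10; pred: 26+11-10=27
Step 4: prey: 10+2-8=4; pred: 27+5-10=22
Step 5: prey: 4+0-2=2; pred: 22+1-8=15
Step 6: prey: 2+0-0=2; pred: 15+0-6=9
Step 7: prey: 2+0-0=2; pred: 9+0-3=6
Step 8: prey: 2+0-0=2; pred: 6+0-2=4
Step 9: prey: 2+0-0=2; pred: 4+0-1=3
Step 10: prey: 2+0-0=2; pred: 3+0-1=2
Step 11: prey: 2+0-0=2; pred: 2+0-0=2
Steps 12-15: state stable at prey=2, pred=2 (no change)
No extinction within 15 steps

Answer: 16 both-alive 2 2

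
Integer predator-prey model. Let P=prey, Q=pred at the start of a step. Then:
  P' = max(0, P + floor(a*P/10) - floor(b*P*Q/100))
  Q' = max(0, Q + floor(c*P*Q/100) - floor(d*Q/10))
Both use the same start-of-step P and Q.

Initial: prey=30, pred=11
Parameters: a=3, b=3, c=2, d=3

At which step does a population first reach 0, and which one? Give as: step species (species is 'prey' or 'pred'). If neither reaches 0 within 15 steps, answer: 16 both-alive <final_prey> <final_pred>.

Step 1: prey: 30+9-9=30; pred: 11+6-3=14
Step 2: prey: 30+9-12=27; pred: 14+8-4=18
Step 3: prey: 27+8-14=21; pred: 18+9-5=22
Step 4: prey: 21+6-13=14; pred: 22+9-6=25
Step 5: prey: 14+4-10=8; pred: 25+7-7=25
Step 6: prey: 8+2-6=4; pred: 25+4-7=22
Step 7: prey: 4+1-2=3; pred: 22+1-6=17
Step 8: prey: 3+0-1=2; pred: 17+1-5=13
Step 9: prey: 2+0-0=2; pred: 13+0-3=10
Step 10: prey: 2+0-0=2; pred: 10+0-3=7
Step 11: prey: 2+0-0=2; pred: 7+0-2=5
Step 12: prey: 2+0-0=2; pred: 5+0-1=4
Step 13: prey: 2+0-0=2; pred: 4+0-1=3
Step 14: prey: 2+0-0=2; pred: 3+0-0=3
Steps 15-15: state stable at prey=2, pred=3 (no change)
No extinction within 15 steps

Answer: 16 both-alive 2 3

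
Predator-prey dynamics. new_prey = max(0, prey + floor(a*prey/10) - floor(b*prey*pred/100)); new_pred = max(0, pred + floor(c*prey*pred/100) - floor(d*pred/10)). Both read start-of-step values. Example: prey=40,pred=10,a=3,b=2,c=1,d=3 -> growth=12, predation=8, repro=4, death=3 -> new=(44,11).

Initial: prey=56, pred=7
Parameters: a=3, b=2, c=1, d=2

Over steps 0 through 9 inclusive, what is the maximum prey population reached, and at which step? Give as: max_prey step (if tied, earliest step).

Step 1: prey: 56+16-7=65; pred: 7+3-1=9
Step 2: prey: 65+19-11=73; pred: 9+5-1=13
Step 3: prey: 73+21-18=76; pred: 13+9-2=20
Step 4: prey: 76+22-30=68; pred: 20+15-4=31
Step 5: prey: 68+20-42=46; pred: 31+21-6=46
Step 6: prey: 46+13-42=17; pred: 46+21-9=58
Step 7: prey: 17+5-19=3; pred: 58+9-11=56
Step 8: prey: 3+0-3=0; pred: 56+1-11=46
Step 9: prey: 0+0-0=0; pred: 46+0-9=37
Max prey = 76 at step 3

Answer: 76 3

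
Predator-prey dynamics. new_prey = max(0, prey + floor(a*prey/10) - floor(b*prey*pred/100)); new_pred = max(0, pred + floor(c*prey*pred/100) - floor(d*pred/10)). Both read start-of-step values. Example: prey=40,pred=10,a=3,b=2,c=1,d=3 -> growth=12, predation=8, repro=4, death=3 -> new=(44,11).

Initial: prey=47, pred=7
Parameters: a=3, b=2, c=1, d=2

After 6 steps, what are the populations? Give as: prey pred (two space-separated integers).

Step 1: prey: 47+14-6=55; pred: 7+3-1=9
Step 2: prey: 55+16-9=62; pred: 9+4-1=12
Step 3: prey: 62+18-14=66; pred: 12+7-2=17
Step 4: prey: 66+19-22=63; pred: 17+11-3=25
Step 5: prey: 63+18-31=50; pred: 25+15-5=35
Step 6: prey: 50+15-35=30; pred: 35+17-7=45

Answer: 30 45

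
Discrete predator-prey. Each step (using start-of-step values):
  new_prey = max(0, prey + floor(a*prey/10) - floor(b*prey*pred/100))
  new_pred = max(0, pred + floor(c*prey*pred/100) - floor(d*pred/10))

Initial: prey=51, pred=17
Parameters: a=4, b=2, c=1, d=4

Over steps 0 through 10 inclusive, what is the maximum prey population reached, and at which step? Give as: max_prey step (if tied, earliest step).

Step 1: prey: 51+20-17=54; pred: 17+8-6=19
Step 2: prey: 54+21-20=55; pred: 19+10-7=22
Step 3: prey: 55+22-24=53; pred: 22+12-8=26
Step 4: prey: 53+21-27=47; pred: 26+13-10=29
Step 5: prey: 47+18-27=38; pred: 29+13-11=31
Step 6: prey: 38+15-23=30; pred: 31+11-12=30
Step 7: prey: 30+12-18=24; pred: 30+9-12=27
Step 8: prey: 24+9-12=21; pred: 27+6-10=23
Step 9: prey: 21+8-9=20; pred: 23+4-9=18
Step 10: prey: 20+8-7=21; pred: 18+3-7=14
Max prey = 55 at step 2

Answer: 55 2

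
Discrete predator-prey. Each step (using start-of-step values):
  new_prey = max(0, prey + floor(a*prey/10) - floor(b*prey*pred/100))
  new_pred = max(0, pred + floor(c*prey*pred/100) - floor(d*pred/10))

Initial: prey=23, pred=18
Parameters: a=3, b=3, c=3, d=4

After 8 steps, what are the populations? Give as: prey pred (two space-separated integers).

Answer: 2 3

Derivation:
Step 1: prey: 23+6-12=17; pred: 18+12-7=23
Step 2: prey: 17+5-11=11; pred: 23+11-9=25
Step 3: prey: 11+3-8=6; pred: 25+8-10=23
Step 4: prey: 6+1-4=3; pred: 23+4-9=18
Step 5: prey: 3+0-1=2; pred: 18+1-7=12
Step 6: prey: 2+0-0=2; pred: 12+0-4=8
Step 7: prey: 2+0-0=2; pred: 8+0-3=5
Step 8: prey: 2+0-0=2; pred: 5+0-2=3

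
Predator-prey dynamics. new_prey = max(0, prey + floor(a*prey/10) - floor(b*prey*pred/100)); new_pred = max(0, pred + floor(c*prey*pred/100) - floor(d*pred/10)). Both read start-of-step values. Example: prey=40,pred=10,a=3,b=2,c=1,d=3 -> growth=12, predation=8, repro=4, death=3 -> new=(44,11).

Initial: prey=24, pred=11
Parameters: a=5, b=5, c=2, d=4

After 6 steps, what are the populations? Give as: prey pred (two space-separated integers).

Answer: 14 10

Derivation:
Step 1: prey: 24+12-13=23; pred: 11+5-4=12
Step 2: prey: 23+11-13=21; pred: 12+5-4=13
Step 3: prey: 21+10-13=18; pred: 13+5-5=13
Step 4: prey: 18+9-11=16; pred: 13+4-5=12
Step 5: prey: 16+8-9=15; pred: 12+3-4=11
Step 6: prey: 15+7-8=14; pred: 11+3-4=10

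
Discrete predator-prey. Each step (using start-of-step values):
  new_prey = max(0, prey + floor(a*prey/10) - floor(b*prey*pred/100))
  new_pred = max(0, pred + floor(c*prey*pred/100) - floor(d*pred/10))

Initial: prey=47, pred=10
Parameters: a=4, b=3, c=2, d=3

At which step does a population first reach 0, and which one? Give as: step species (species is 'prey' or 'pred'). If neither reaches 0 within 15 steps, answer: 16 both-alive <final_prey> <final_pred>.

Answer: 5 prey

Derivation:
Step 1: prey: 47+18-14=51; pred: 10+9-3=16
Step 2: prey: 51+20-24=47; pred: 16+16-4=28
Step 3: prey: 47+18-39=26; pred: 28+26-8=46
Step 4: prey: 26+10-35=1; pred: 46+23-13=56
Step 5: prey: 1+0-1=0; pred: 56+1-16=41
First extinction: prey at step 5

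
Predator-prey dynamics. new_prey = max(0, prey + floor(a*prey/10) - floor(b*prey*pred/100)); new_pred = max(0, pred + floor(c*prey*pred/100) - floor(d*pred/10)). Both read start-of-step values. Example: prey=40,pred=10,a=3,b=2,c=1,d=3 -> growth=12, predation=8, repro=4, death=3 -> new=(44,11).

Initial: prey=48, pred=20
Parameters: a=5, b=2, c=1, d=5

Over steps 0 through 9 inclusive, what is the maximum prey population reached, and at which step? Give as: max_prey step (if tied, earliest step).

Answer: 72 5

Derivation:
Step 1: prey: 48+24-19=53; pred: 20+9-10=19
Step 2: prey: 53+26-20=59; pred: 19+10-9=20
Step 3: prey: 59+29-23=65; pred: 20+11-10=21
Step 4: prey: 65+32-27=70; pred: 21+13-10=24
Step 5: prey: 70+35-33=72; pred: 24+16-12=28
Step 6: prey: 72+36-40=68; pred: 28+20-14=34
Step 7: prey: 68+34-46=56; pred: 34+23-17=40
Step 8: prey: 56+28-44=40; pred: 40+22-20=42
Step 9: prey: 40+20-33=27; pred: 42+16-21=37
Max prey = 72 at step 5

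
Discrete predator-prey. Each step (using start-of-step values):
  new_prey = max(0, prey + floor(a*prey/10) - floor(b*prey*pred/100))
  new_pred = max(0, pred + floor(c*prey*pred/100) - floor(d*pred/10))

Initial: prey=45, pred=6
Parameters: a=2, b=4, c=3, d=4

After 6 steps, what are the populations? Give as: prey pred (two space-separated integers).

Step 1: prey: 45+9-10=44; pred: 6+8-2=12
Step 2: prey: 44+8-21=31; pred: 12+15-4=23
Step 3: prey: 31+6-28=9; pred: 23+21-9=35
Step 4: prey: 9+1-12=0; pred: 35+9-14=30
Step 5: prey: 0+0-0=0; pred: 30+0-12=18
Step 6: prey: 0+0-0=0; pred: 18+0-7=11

Answer: 0 11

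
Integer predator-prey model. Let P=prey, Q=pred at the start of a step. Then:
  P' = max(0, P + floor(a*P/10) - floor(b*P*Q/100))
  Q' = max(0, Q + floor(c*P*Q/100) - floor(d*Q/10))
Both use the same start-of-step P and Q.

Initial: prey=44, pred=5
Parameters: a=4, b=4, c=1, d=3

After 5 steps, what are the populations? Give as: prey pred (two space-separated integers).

Step 1: prey: 44+17-8=53; pred: 5+2-1=6
Step 2: prey: 53+21-12=62; pred: 6+3-1=8
Step 3: prey: 62+24-19=67; pred: 8+4-2=10
Step 4: prey: 67+26-26=67; pred: 10+6-3=13
Step 5: prey: 67+26-34=59; pred: 13+8-3=18

Answer: 59 18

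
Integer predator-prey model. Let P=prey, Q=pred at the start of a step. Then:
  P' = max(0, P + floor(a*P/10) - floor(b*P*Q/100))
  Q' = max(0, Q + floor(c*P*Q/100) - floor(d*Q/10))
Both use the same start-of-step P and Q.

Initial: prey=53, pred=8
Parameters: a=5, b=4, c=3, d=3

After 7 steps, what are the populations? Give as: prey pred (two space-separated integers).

Answer: 0 26

Derivation:
Step 1: prey: 53+26-16=63; pred: 8+12-2=18
Step 2: prey: 63+31-45=49; pred: 18+34-5=47
Step 3: prey: 49+24-92=0; pred: 47+69-14=102
Step 4: prey: 0+0-0=0; pred: 102+0-30=72
Step 5: prey: 0+0-0=0; pred: 72+0-21=51
Step 6: prey: 0+0-0=0; pred: 51+0-15=36
Step 7: prey: 0+0-0=0; pred: 36+0-10=26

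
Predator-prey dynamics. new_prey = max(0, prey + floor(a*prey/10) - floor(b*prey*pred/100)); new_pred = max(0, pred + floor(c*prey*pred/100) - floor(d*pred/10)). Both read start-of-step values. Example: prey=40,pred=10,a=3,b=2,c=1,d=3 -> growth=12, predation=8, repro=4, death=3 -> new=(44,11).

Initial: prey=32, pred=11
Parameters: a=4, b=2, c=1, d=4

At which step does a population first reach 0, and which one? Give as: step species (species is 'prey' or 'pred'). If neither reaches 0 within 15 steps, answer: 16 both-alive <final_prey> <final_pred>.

Step 1: prey: 32+12-7=37; pred: 11+3-4=10
Step 2: prey: 37+14-7=44; pred: 10+3-4=9
Step 3: prey: 44+17-7=54; pred: 9+3-3=9
Step 4: prey: 54+21-9=66; pred: 9+4-3=10
Step 5: prey: 66+26-13=79; pred: 10+6-4=12
Step 6: prey: 79+31-18=92; pred: 12+9-4=17
Step 7: prey: 92+36-31=97; pred: 17+15-6=26
Step 8: prey: 97+38-50=85; pred: 26+25-10=41
Step 9: prey: 85+34-69=50; pred: 41+34-16=59
Step 10: prey: 50+20-59=11; pred: 59+29-23=65
Step 11: prey: 11+4-14=1; pred: 65+7-26=46
Step 12: prey: 1+0-0=1; pred: 46+0-18=28
Step 13: prey: 1+0-0=1; pred: 28+0-11=17
Step 14: prey: 1+0-0=1; pred: 17+0-6=11
Step 15: prey: 1+0-0=1; pred: 11+0-4=7
No extinction within 15 steps

Answer: 16 both-alive 1 7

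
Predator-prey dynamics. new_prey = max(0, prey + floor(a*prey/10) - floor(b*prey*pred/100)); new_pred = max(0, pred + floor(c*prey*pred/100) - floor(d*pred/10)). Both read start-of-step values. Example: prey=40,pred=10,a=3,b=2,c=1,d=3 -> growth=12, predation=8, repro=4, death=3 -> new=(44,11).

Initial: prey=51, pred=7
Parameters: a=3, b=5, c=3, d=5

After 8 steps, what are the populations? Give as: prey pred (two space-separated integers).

Step 1: prey: 51+15-17=49; pred: 7+10-3=14
Step 2: prey: 49+14-34=29; pred: 14+20-7=27
Step 3: prey: 29+8-39=0; pred: 27+23-13=37
Step 4: prey: 0+0-0=0; pred: 37+0-18=19
Step 5: prey: 0+0-0=0; pred: 19+0-9=10
Step 6: prey: 0+0-0=0; pred: 10+0-5=5
Step 7: prey: 0+0-0=0; pred: 5+0-2=3
Step 8: prey: 0+0-0=0; pred: 3+0-1=2

Answer: 0 2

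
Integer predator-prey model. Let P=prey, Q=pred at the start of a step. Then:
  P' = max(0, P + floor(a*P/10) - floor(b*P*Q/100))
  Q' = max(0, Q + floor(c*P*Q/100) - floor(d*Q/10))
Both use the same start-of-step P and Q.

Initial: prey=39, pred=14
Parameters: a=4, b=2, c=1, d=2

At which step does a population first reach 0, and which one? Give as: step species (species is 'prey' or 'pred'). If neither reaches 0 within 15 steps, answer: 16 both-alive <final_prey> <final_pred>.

Answer: 16 both-alive 4 11

Derivation:
Step 1: prey: 39+15-10=44; pred: 14+5-2=17
Step 2: prey: 44+17-14=47; pred: 17+7-3=21
Step 3: prey: 47+18-19=46; pred: 21+9-4=26
Step 4: prey: 46+18-23=41; pred: 26+11-5=32
Step 5: prey: 41+16-26=31; pred: 32+13-6=39
Step 6: prey: 31+12-24=19; pred: 39+12-7=44
Step 7: prey: 19+7-16=10; pred: 44+8-8=44
Step 8: prey: 10+4-8=6; pred: 44+4-8=40
Step 9: prey: 6+2-4=4; pred: 40+2-8=34
Step 10: prey: 4+1-2=3; pred: 34+1-6=29
Step 11: prey: 3+1-1=3; pred: 29+0-5=24
Step 12: prey: 3+1-1=3; pred: 24+0-4=20
Step 13: prey: 3+1-1=3; pred: 20+0-4=16
Step 14: prey: 3+1-0=4; pred: 16+0-3=13
Step 15: prey: 4+1-1=4; pred: 13+0-2=11
No extinction within 15 steps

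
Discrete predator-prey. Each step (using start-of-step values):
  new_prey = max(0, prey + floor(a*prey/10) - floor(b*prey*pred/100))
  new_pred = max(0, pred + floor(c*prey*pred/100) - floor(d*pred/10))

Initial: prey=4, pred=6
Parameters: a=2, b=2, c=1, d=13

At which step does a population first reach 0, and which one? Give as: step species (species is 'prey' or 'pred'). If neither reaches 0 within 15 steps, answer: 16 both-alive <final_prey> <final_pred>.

Step 1: prey: 4+0-0=4; pred: 6+0-7=0
First extinction: pred at step 1

Answer: 1 pred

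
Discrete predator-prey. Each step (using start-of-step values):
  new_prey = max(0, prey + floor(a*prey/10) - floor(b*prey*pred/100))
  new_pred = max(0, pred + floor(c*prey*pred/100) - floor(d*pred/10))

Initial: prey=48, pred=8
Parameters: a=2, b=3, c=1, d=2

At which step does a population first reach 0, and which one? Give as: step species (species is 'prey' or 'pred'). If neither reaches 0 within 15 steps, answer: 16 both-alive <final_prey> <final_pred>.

Step 1: prey: 48+9-11=46; pred: 8+3-1=10
Step 2: prey: 46+9-13=42; pred: 10+4-2=12
Step 3: prey: 42+8-15=35; pred: 12+5-2=15
Step 4: prey: 35+7-15=27; pred: 15+5-3=17
Step 5: prey: 27+5-13=19; pred: 17+4-3=18
Step 6: prey: 19+3-10=12; pred: 18+3-3=18
Step 7: prey: 12+2-6=8; pred: 18+2-3=17
Step 8: prey: 8+1-4=5; pred: 17+1-3=15
Step 9: prey: 5+1-2=4; pred: 15+0-3=12
Step 10: prey: 4+0-1=3; pred: 12+0-2=10
Step 11: prey: 3+0-0=3; pred: 10+0-2=8
Step 12: prey: 3+0-0=3; pred: 8+0-1=7
Step 13: prey: 3+0-0=3; pred: 7+0-1=6
Step 14: prey: 3+0-0=3; pred: 6+0-1=5
Step 15: prey: 3+0-0=3; pred: 5+0-1=4
No extinction within 15 steps

Answer: 16 both-alive 3 4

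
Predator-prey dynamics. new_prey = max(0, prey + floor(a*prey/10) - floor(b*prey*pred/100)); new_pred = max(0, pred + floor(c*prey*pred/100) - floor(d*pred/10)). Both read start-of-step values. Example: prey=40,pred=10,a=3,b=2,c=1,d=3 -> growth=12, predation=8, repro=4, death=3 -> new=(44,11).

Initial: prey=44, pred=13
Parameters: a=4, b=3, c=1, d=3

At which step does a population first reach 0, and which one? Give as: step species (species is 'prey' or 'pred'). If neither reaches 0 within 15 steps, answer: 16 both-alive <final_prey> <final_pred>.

Answer: 16 both-alive 34 6

Derivation:
Step 1: prey: 44+17-17=44; pred: 13+5-3=15
Step 2: prey: 44+17-19=42; pred: 15+6-4=17
Step 3: prey: 42+16-21=37; pred: 17+7-5=19
Step 4: prey: 37+14-21=30; pred: 19+7-5=21
Step 5: prey: 30+12-18=24; pred: 21+6-6=21
Step 6: prey: 24+9-15=18; pred: 21+5-6=20
Step 7: prey: 18+7-10=15; pred: 20+3-6=17
Step 8: prey: 15+6-7=14; pred: 17+2-5=14
Step 9: prey: 14+5-5=14; pred: 14+1-4=11
Step 10: prey: 14+5-4=15; pred: 11+1-3=9
Step 11: prey: 15+6-4=17; pred: 9+1-2=8
Step 12: prey: 17+6-4=19; pred: 8+1-2=7
Step 13: prey: 19+7-3=23; pred: 7+1-2=6
Step 14: prey: 23+9-4=28; pred: 6+1-1=6
Step 15: prey: 28+11-5=34; pred: 6+1-1=6
No extinction within 15 steps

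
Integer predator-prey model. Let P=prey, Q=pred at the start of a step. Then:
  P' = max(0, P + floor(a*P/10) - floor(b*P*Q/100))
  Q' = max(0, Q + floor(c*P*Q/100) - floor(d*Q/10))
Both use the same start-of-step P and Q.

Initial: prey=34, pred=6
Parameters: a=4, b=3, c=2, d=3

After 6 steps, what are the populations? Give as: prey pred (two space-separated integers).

Step 1: prey: 34+13-6=41; pred: 6+4-1=9
Step 2: prey: 41+16-11=46; pred: 9+7-2=14
Step 3: prey: 46+18-19=45; pred: 14+12-4=22
Step 4: prey: 45+18-29=34; pred: 22+19-6=35
Step 5: prey: 34+13-35=12; pred: 35+23-10=48
Step 6: prey: 12+4-17=0; pred: 48+11-14=45

Answer: 0 45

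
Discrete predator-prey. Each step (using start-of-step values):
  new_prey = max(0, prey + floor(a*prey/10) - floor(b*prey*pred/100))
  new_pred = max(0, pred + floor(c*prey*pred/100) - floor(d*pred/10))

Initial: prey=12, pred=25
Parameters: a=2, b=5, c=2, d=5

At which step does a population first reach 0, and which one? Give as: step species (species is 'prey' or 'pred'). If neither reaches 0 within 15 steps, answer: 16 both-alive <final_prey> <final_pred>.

Answer: 1 prey

Derivation:
Step 1: prey: 12+2-15=0; pred: 25+6-12=19
First extinction: prey at step 1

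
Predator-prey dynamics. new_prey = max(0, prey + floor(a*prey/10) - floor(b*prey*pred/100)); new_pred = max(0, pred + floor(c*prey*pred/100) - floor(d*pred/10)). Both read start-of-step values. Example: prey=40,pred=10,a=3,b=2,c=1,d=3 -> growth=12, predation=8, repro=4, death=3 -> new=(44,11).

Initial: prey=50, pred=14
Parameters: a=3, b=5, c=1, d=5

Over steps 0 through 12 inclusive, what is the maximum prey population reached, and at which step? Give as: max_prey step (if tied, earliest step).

Answer: 75 12

Derivation:
Step 1: prey: 50+15-35=30; pred: 14+7-7=14
Step 2: prey: 30+9-21=18; pred: 14+4-7=11
Step 3: prey: 18+5-9=14; pred: 11+1-5=7
Step 4: prey: 14+4-4=14; pred: 7+0-3=4
Step 5: prey: 14+4-2=16; pred: 4+0-2=2
Step 6: prey: 16+4-1=19; pred: 2+0-1=1
Step 7: prey: 19+5-0=24; pred: 1+0-0=1
Step 8: prey: 24+7-1=30; pred: 1+0-0=1
Step 9: prey: 30+9-1=38; pred: 1+0-0=1
Step 10: prey: 38+11-1=48; pred: 1+0-0=1
Step 11: prey: 48+14-2=60; pred: 1+0-0=1
Step 12: prey: 60+18-3=75; pred: 1+0-0=1
Max prey = 75 at step 12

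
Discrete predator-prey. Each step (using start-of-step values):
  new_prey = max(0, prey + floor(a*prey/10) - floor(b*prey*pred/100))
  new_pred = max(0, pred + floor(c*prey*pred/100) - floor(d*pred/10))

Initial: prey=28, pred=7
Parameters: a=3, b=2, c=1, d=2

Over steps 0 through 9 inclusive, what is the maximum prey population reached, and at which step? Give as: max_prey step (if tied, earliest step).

Answer: 50 5

Derivation:
Step 1: prey: 28+8-3=33; pred: 7+1-1=7
Step 2: prey: 33+9-4=38; pred: 7+2-1=8
Step 3: prey: 38+11-6=43; pred: 8+3-1=10
Step 4: prey: 43+12-8=47; pred: 10+4-2=12
Step 5: prey: 47+14-11=50; pred: 12+5-2=15
Step 6: prey: 50+15-15=50; pred: 15+7-3=19
Step 7: prey: 50+15-19=46; pred: 19+9-3=25
Step 8: prey: 46+13-23=36; pred: 25+11-5=31
Step 9: prey: 36+10-22=24; pred: 31+11-6=36
Max prey = 50 at step 5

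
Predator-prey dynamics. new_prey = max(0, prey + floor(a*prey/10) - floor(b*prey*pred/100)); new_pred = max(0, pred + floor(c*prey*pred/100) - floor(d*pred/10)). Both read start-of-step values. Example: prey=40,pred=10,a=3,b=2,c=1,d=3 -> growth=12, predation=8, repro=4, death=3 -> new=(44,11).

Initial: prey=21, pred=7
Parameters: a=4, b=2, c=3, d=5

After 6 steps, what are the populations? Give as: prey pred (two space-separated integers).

Step 1: prey: 21+8-2=27; pred: 7+4-3=8
Step 2: prey: 27+10-4=33; pred: 8+6-4=10
Step 3: prey: 33+13-6=40; pred: 10+9-5=14
Step 4: prey: 40+16-11=45; pred: 14+16-7=23
Step 5: prey: 45+18-20=43; pred: 23+31-11=43
Step 6: prey: 43+17-36=24; pred: 43+55-21=77

Answer: 24 77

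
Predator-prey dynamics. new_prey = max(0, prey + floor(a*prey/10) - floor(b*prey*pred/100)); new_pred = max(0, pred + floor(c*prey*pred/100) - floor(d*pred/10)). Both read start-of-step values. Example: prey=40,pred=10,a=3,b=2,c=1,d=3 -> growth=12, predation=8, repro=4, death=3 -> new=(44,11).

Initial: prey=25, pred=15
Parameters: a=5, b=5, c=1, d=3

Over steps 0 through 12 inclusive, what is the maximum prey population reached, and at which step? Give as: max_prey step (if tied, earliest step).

Answer: 84 12

Derivation:
Step 1: prey: 25+12-18=19; pred: 15+3-4=14
Step 2: prey: 19+9-13=15; pred: 14+2-4=12
Step 3: prey: 15+7-9=13; pred: 12+1-3=10
Step 4: prey: 13+6-6=13; pred: 10+1-3=8
Step 5: prey: 13+6-5=14; pred: 8+1-2=7
Step 6: prey: 14+7-4=17; pred: 7+0-2=5
Step 7: prey: 17+8-4=21; pred: 5+0-1=4
Step 8: prey: 21+10-4=27; pred: 4+0-1=3
Step 9: prey: 27+13-4=36; pred: 3+0-0=3
Step 10: prey: 36+18-5=49; pred: 3+1-0=4
Step 11: prey: 49+24-9=64; pred: 4+1-1=4
Step 12: prey: 64+32-12=84; pred: 4+2-1=5
Max prey = 84 at step 12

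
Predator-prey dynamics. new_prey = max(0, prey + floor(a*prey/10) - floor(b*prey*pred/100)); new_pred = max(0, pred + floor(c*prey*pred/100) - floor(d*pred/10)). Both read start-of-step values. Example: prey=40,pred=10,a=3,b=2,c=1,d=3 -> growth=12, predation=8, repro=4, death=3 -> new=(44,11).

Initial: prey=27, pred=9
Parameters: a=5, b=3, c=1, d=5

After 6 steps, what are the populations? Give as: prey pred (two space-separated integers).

Answer: 138 9

Derivation:
Step 1: prey: 27+13-7=33; pred: 9+2-4=7
Step 2: prey: 33+16-6=43; pred: 7+2-3=6
Step 3: prey: 43+21-7=57; pred: 6+2-3=5
Step 4: prey: 57+28-8=77; pred: 5+2-2=5
Step 5: prey: 77+38-11=104; pred: 5+3-2=6
Step 6: prey: 104+52-18=138; pred: 6+6-3=9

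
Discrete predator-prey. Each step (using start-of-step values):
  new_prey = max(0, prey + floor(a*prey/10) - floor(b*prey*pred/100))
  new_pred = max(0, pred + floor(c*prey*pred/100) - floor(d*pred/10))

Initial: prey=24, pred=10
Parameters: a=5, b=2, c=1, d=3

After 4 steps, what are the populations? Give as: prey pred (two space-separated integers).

Answer: 74 12

Derivation:
Step 1: prey: 24+12-4=32; pred: 10+2-3=9
Step 2: prey: 32+16-5=43; pred: 9+2-2=9
Step 3: prey: 43+21-7=57; pred: 9+3-2=10
Step 4: prey: 57+28-11=74; pred: 10+5-3=12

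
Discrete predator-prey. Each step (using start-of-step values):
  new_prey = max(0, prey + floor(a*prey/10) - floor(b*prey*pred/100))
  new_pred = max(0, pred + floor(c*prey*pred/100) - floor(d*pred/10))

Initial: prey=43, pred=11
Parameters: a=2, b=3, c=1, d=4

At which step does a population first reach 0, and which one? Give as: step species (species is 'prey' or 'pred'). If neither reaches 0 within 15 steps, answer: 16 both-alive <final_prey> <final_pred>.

Step 1: prey: 43+8-14=37; pred: 11+4-4=11
Step 2: prey: 37+7-12=32; pred: 11+4-4=11
Step 3: prey: 32+6-10=28; pred: 11+3-4=10
Step 4: prey: 28+5-8=25; pred: 10+2-4=8
Step 5: prey: 25+5-6=24; pred: 8+2-3=7
Step 6: prey: 24+4-5=23; pred: 7+1-2=6
Step 7: prey: 23+4-4=23; pred: 6+1-2=5
Step 8: prey: 23+4-3=24; pred: 5+1-2=4
Step 9: prey: 24+4-2=26; pred: 4+0-1=3
Step 10: prey: 26+5-2=29; pred: 3+0-1=2
Step 11: prey: 29+5-1=33; pred: 2+0-0=2
Step 12: prey: 33+6-1=38; pred: 2+0-0=2
Step 13: prey: 38+7-2=43; pred: 2+0-0=2
Step 14: prey: 43+8-2=49; pred: 2+0-0=2
Step 15: prey: 49+9-2=56; pred: 2+0-0=2
No extinction within 15 steps

Answer: 16 both-alive 56 2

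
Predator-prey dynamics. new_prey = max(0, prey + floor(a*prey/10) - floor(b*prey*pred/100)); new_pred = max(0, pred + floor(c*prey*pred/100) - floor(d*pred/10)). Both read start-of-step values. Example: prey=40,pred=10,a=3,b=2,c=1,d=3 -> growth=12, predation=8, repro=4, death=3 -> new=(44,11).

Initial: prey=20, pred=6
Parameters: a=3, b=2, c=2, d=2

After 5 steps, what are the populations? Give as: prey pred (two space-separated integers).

Step 1: prey: 20+6-2=24; pred: 6+2-1=7
Step 2: prey: 24+7-3=28; pred: 7+3-1=9
Step 3: prey: 28+8-5=31; pred: 9+5-1=13
Step 4: prey: 31+9-8=32; pred: 13+8-2=19
Step 5: prey: 32+9-12=29; pred: 19+12-3=28

Answer: 29 28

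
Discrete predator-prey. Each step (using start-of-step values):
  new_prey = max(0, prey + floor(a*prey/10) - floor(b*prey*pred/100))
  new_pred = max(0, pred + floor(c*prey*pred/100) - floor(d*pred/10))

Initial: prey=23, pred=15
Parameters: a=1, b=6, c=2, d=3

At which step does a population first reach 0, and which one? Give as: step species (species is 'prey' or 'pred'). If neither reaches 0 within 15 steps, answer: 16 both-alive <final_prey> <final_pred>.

Step 1: prey: 23+2-20=5; pred: 15+6-4=17
Step 2: prey: 5+0-5=0; pred: 17+1-5=13
First extinction: prey at step 2

Answer: 2 prey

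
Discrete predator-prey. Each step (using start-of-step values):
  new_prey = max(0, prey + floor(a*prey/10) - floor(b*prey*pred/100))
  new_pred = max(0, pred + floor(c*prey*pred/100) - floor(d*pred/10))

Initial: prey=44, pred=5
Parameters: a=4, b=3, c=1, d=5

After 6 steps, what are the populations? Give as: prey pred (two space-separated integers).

Step 1: prey: 44+17-6=55; pred: 5+2-2=5
Step 2: prey: 55+22-8=69; pred: 5+2-2=5
Step 3: prey: 69+27-10=86; pred: 5+3-2=6
Step 4: prey: 86+34-15=105; pred: 6+5-3=8
Step 5: prey: 105+42-25=122; pred: 8+8-4=12
Step 6: prey: 122+48-43=127; pred: 12+14-6=20

Answer: 127 20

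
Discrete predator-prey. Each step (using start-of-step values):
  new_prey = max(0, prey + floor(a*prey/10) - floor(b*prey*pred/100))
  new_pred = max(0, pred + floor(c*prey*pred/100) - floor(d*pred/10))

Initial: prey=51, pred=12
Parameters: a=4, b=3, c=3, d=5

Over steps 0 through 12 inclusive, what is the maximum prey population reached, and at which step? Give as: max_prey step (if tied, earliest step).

Answer: 53 1

Derivation:
Step 1: prey: 51+20-18=53; pred: 12+18-6=24
Step 2: prey: 53+21-38=36; pred: 24+38-12=50
Step 3: prey: 36+14-54=0; pred: 50+54-25=79
Step 4: prey: 0+0-0=0; pred: 79+0-39=40
Step 5: prey: 0+0-0=0; pred: 40+0-20=20
Step 6: prey: 0+0-0=0; pred: 20+0-10=10
Step 7: prey: 0+0-0=0; pred: 10+0-5=5
Step 8: prey: 0+0-0=0; pred: 5+0-2=3
Step 9: prey: 0+0-0=0; pred: 3+0-1=2
Step 10: prey: 0+0-0=0; pred: 2+0-1=1
Step 11: prey: 0+0-0=0; pred: 1+0-0=1
Step 12: prey: 0+0-0=0; pred: 1+0-0=1
Max prey = 53 at step 1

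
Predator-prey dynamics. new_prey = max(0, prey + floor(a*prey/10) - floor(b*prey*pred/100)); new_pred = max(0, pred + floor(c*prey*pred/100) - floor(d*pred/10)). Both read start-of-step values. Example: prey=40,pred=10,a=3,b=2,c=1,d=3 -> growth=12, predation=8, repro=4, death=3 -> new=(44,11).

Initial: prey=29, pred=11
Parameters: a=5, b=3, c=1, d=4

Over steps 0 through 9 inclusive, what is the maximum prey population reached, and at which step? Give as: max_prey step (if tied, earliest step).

Step 1: prey: 29+14-9=34; pred: 11+3-4=10
Step 2: prey: 34+17-10=41; pred: 10+3-4=9
Step 3: prey: 41+20-11=50; pred: 9+3-3=9
Step 4: prey: 50+25-13=62; pred: 9+4-3=10
Step 5: prey: 62+31-18=75; pred: 10+6-4=12
Step 6: prey: 75+37-27=85; pred: 12+9-4=17
Step 7: prey: 85+42-43=84; pred: 17+14-6=25
Step 8: prey: 84+42-63=63; pred: 25+21-10=36
Step 9: prey: 63+31-68=26; pred: 36+22-14=44
Max prey = 85 at step 6

Answer: 85 6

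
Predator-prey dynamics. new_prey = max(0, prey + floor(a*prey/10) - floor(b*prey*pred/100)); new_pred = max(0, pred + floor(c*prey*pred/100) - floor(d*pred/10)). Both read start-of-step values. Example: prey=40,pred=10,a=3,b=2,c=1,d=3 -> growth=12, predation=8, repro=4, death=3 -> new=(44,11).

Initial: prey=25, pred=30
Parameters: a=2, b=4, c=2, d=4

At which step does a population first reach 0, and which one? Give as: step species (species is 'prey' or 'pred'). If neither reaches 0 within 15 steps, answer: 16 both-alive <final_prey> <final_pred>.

Step 1: prey: 25+5-30=0; pred: 30+15-12=33
First extinction: prey at step 1

Answer: 1 prey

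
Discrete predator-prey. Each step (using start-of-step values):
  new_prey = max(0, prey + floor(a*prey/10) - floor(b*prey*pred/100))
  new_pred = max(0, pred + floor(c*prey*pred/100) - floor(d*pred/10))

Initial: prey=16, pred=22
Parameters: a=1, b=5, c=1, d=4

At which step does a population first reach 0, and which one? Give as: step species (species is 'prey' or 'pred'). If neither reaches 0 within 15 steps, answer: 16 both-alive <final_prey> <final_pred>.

Step 1: prey: 16+1-17=0; pred: 22+3-8=17
First extinction: prey at step 1

Answer: 1 prey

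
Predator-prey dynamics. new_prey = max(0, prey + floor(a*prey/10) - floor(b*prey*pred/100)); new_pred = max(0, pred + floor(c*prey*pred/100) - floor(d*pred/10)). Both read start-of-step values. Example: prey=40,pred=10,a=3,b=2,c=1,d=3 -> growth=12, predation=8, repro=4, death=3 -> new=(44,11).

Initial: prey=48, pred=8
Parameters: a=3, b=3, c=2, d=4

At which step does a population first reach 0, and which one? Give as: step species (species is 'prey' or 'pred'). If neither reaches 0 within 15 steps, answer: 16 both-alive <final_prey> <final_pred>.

Step 1: prey: 48+14-11=51; pred: 8+7-3=12
Step 2: prey: 51+15-18=48; pred: 12+12-4=20
Step 3: prey: 48+14-28=34; pred: 20+19-8=31
Step 4: prey: 34+10-31=13; pred: 31+21-12=40
Step 5: prey: 13+3-15=1; pred: 40+10-16=34
Step 6: prey: 1+0-1=0; pred: 34+0-13=21
First extinction: prey at step 6

Answer: 6 prey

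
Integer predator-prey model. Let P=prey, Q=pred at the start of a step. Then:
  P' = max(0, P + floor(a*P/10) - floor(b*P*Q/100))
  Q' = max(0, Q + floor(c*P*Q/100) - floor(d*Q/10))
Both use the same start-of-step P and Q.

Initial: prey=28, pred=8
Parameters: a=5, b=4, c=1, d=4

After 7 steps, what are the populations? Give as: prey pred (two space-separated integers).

Answer: 83 18

Derivation:
Step 1: prey: 28+14-8=34; pred: 8+2-3=7
Step 2: prey: 34+17-9=42; pred: 7+2-2=7
Step 3: prey: 42+21-11=52; pred: 7+2-2=7
Step 4: prey: 52+26-14=64; pred: 7+3-2=8
Step 5: prey: 64+32-20=76; pred: 8+5-3=10
Step 6: prey: 76+38-30=84; pred: 10+7-4=13
Step 7: prey: 84+42-43=83; pred: 13+10-5=18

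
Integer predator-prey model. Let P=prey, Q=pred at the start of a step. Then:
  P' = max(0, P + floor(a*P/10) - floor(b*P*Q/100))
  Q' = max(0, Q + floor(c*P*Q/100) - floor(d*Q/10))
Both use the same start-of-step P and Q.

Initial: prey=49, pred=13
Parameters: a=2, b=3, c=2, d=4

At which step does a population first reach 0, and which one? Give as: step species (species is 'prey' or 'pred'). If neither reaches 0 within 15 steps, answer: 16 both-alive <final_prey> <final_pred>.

Answer: 16 both-alive 1 2

Derivation:
Step 1: prey: 49+9-19=39; pred: 13+12-5=20
Step 2: prey: 39+7-23=23; pred: 20+15-8=27
Step 3: prey: 23+4-18=9; pred: 27+12-10=29
Step 4: prey: 9+1-7=3; pred: 29+5-11=23
Step 5: prey: 3+0-2=1; pred: 23+1-9=15
Step 6: prey: 1+0-0=1; pred: 15+0-6=9
Step 7: prey: 1+0-0=1; pred: 9+0-3=6
Step 8: prey: 1+0-0=1; pred: 6+0-2=4
Step 9: prey: 1+0-0=1; pred: 4+0-1=3
Step 10: prey: 1+0-0=1; pred: 3+0-1=2
Step 11: prey: 1+0-0=1; pred: 2+0-0=2
Steps 12-15: state stable at prey=1, pred=2 (no change)
No extinction within 15 steps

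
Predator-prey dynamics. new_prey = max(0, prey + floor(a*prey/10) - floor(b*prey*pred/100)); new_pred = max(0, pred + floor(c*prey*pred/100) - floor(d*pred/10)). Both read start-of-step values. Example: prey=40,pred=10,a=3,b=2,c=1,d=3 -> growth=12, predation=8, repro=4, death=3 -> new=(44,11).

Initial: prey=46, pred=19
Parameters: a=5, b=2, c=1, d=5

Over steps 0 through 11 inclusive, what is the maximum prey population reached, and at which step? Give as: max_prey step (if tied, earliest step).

Answer: 80 5

Derivation:
Step 1: prey: 46+23-17=52; pred: 19+8-9=18
Step 2: prey: 52+26-18=60; pred: 18+9-9=18
Step 3: prey: 60+30-21=69; pred: 18+10-9=19
Step 4: prey: 69+34-26=77; pred: 19+13-9=23
Step 5: prey: 77+38-35=80; pred: 23+17-11=29
Step 6: prey: 80+40-46=74; pred: 29+23-14=38
Step 7: prey: 74+37-56=55; pred: 38+28-19=47
Step 8: prey: 55+27-51=31; pred: 47+25-23=49
Step 9: prey: 31+15-30=16; pred: 49+15-24=40
Step 10: prey: 16+8-12=12; pred: 40+6-20=26
Step 11: prey: 12+6-6=12; pred: 26+3-13=16
Max prey = 80 at step 5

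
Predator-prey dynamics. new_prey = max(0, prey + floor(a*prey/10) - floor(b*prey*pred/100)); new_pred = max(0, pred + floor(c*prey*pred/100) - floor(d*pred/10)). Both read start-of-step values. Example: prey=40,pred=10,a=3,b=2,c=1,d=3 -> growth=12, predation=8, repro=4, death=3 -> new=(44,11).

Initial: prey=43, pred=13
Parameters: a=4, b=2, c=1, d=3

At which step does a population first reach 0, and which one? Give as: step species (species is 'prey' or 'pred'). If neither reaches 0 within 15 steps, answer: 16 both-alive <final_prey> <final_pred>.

Step 1: prey: 43+17-11=49; pred: 13+5-3=15
Step 2: prey: 49+19-14=54; pred: 15+7-4=18
Step 3: prey: 54+21-19=56; pred: 18+9-5=22
Step 4: prey: 56+22-24=54; pred: 22+12-6=28
Step 5: prey: 54+21-30=45; pred: 28+15-8=35
Step 6: prey: 45+18-31=32; pred: 35+15-10=40
Step 7: prey: 32+12-25=19; pred: 40+12-12=40
Step 8: prey: 19+7-15=11; pred: 40+7-12=35
Step 9: prey: 11+4-7=8; pred: 35+3-10=28
Step 10: prey: 8+3-4=7; pred: 28+2-8=22
Step 11: prey: 7+2-3=6; pred: 22+1-6=17
Step 12: prey: 6+2-2=6; pred: 17+1-5=13
Step 13: prey: 6+2-1=7; pred: 13+0-3=10
Step 14: prey: 7+2-1=8; pred: 10+0-3=7
Step 15: prey: 8+3-1=10; pred: 7+0-2=5
No extinction within 15 steps

Answer: 16 both-alive 10 5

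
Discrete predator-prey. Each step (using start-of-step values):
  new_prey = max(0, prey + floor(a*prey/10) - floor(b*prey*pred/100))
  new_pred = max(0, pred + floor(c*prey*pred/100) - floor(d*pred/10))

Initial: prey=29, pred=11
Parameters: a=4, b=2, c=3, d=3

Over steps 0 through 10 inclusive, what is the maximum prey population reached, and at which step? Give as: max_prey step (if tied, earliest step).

Answer: 36 2

Derivation:
Step 1: prey: 29+11-6=34; pred: 11+9-3=17
Step 2: prey: 34+13-11=36; pred: 17+17-5=29
Step 3: prey: 36+14-20=30; pred: 29+31-8=52
Step 4: prey: 30+12-31=11; pred: 52+46-15=83
Step 5: prey: 11+4-18=0; pred: 83+27-24=86
Step 6: prey: 0+0-0=0; pred: 86+0-25=61
Step 7: prey: 0+0-0=0; pred: 61+0-18=43
Step 8: prey: 0+0-0=0; pred: 43+0-12=31
Step 9: prey: 0+0-0=0; pred: 31+0-9=22
Step 10: prey: 0+0-0=0; pred: 22+0-6=16
Max prey = 36 at step 2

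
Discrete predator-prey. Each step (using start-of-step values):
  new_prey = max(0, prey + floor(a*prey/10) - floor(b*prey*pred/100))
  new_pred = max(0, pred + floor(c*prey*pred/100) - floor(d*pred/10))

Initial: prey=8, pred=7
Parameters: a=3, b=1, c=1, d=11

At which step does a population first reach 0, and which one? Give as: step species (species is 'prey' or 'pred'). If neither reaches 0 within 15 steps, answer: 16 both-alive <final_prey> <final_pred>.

Step 1: prey: 8+2-0=10; pred: 7+0-7=0
First extinction: pred at step 1

Answer: 1 pred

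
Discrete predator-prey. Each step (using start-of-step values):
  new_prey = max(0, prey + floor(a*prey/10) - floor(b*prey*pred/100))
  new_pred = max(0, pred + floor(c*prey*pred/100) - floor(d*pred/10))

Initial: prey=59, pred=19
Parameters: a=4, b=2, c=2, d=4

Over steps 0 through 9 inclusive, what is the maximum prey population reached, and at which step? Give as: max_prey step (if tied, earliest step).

Answer: 60 1

Derivation:
Step 1: prey: 59+23-22=60; pred: 19+22-7=34
Step 2: prey: 60+24-40=44; pred: 34+40-13=61
Step 3: prey: 44+17-53=8; pred: 61+53-24=90
Step 4: prey: 8+3-14=0; pred: 90+14-36=68
Step 5: prey: 0+0-0=0; pred: 68+0-27=41
Step 6: prey: 0+0-0=0; pred: 41+0-16=25
Step 7: prey: 0+0-0=0; pred: 25+0-10=15
Step 8: prey: 0+0-0=0; pred: 15+0-6=9
Step 9: prey: 0+0-0=0; pred: 9+0-3=6
Max prey = 60 at step 1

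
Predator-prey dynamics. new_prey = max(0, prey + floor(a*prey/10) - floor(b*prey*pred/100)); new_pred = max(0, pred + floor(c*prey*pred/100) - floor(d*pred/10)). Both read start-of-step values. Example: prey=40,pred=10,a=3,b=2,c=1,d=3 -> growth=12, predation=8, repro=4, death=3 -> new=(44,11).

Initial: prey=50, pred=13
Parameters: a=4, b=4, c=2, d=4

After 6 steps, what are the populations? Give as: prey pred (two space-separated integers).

Step 1: prey: 50+20-26=44; pred: 13+13-5=21
Step 2: prey: 44+17-36=25; pred: 21+18-8=31
Step 3: prey: 25+10-31=4; pred: 31+15-12=34
Step 4: prey: 4+1-5=0; pred: 34+2-13=23
Step 5: prey: 0+0-0=0; pred: 23+0-9=14
Step 6: prey: 0+0-0=0; pred: 14+0-5=9

Answer: 0 9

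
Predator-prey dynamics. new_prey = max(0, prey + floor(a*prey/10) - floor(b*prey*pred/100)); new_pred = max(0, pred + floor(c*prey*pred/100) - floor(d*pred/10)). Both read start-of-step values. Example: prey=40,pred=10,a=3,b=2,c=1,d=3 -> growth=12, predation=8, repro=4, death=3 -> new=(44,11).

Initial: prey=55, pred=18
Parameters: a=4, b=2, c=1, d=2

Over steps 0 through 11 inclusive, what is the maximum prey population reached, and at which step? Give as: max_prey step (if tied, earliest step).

Step 1: prey: 55+22-19=58; pred: 18+9-3=24
Step 2: prey: 58+23-27=54; pred: 24+13-4=33
Step 3: prey: 54+21-35=40; pred: 33+17-6=44
Step 4: prey: 40+16-35=21; pred: 44+17-8=53
Step 5: prey: 21+8-22=7; pred: 53+11-10=54
Step 6: prey: 7+2-7=2; pred: 54+3-10=47
Step 7: prey: 2+0-1=1; pred: 47+0-9=38
Step 8: prey: 1+0-0=1; pred: 38+0-7=31
Step 9: prey: 1+0-0=1; pred: 31+0-6=25
Step 10: prey: 1+0-0=1; pred: 25+0-5=20
Step 11: prey: 1+0-0=1; pred: 20+0-4=16
Max prey = 58 at step 1

Answer: 58 1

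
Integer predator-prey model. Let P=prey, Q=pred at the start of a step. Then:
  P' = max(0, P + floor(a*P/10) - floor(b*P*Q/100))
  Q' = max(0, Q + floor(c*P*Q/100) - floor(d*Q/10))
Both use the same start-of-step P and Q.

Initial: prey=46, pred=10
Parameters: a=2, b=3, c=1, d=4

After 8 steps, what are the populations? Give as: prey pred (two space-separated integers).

Answer: 28 5

Derivation:
Step 1: prey: 46+9-13=42; pred: 10+4-4=10
Step 2: prey: 42+8-12=38; pred: 10+4-4=10
Step 3: prey: 38+7-11=34; pred: 10+3-4=9
Step 4: prey: 34+6-9=31; pred: 9+3-3=9
Step 5: prey: 31+6-8=29; pred: 9+2-3=8
Step 6: prey: 29+5-6=28; pred: 8+2-3=7
Step 7: prey: 28+5-5=28; pred: 7+1-2=6
Step 8: prey: 28+5-5=28; pred: 6+1-2=5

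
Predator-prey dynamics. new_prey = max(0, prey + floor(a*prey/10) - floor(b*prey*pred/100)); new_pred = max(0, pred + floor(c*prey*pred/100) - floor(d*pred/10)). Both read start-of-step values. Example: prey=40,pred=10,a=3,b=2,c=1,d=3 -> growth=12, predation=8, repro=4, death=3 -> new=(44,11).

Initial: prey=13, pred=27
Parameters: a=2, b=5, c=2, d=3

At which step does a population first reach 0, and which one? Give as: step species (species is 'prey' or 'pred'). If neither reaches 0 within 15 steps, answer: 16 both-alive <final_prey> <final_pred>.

Step 1: prey: 13+2-17=0; pred: 27+7-8=26
First extinction: prey at step 1

Answer: 1 prey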